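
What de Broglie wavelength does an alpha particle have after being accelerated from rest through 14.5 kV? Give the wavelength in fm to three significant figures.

λ = 84.3 fm

KE = 2eV = 2 × 1.602 × 10⁻¹⁹ × 1.450 × 10⁴ = 4.646 × 10⁻¹⁵ J.
p = √(2mKE) = √(2 × 6.645 × 10⁻²⁷ × 4.646 × 10⁻¹⁵) = 7.858 × 10⁻²¹ kg·m/s.
λ = h/p = 6.626 × 10⁻³⁴ / 7.858 × 10⁻²¹ = 8.43 × 10⁻¹⁴ m = 84.3 fm.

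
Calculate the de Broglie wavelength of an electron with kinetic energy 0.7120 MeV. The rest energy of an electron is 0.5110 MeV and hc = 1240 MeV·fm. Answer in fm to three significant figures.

λ = 1120 fm

Total energy E = KE + m₀c² = 0.7120 + 0.5110 = 1.2230 MeV.
(pc)² = E² − (m₀c²)² = (1.2230)² − (0.5110)² = 1.235 MeV², so pc = 1.111 MeV.
λ = hc/(pc) = 1240 MeV·fm / 1.111 MeV = 1120 fm.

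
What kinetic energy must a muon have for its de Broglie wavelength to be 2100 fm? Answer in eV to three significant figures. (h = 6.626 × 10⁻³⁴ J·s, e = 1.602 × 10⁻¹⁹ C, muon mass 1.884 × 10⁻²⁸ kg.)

p = h/λ = 6.626 × 10⁻³⁴ / 2.100 × 10⁻¹² = 3.155 × 10⁻²² kg·m/s.
KE = p²/(2m) = (3.155 × 10⁻²²)² / (2 × 1.884 × 10⁻²⁸) = 2.642 × 10⁻¹⁶ J = 1650 eV.

KE = 1650 eV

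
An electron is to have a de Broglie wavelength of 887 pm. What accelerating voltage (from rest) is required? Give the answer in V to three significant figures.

V = 1.91 V

p = h/λ = 6.626 × 10⁻³⁴ / 8.870 × 10⁻¹⁰ = 7.470 × 10⁻²⁵ kg·m/s.
KE = p²/(2m) = 3.063 × 10⁻¹⁹ J.
V = KE/e = 3.063 × 10⁻¹⁹ / (1.602 × 10⁻¹⁹) = 1.91 V.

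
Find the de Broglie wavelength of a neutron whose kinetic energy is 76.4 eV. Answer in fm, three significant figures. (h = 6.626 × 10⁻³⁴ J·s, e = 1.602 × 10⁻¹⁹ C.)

λ = 3270 fm

KE = 76.4 eV = 1.224 × 10⁻¹⁷ J.
p = √(2mKE) = √(2 × 1.675 × 10⁻²⁷ × 1.224 × 10⁻¹⁷) = 2.025 × 10⁻²² kg·m/s.
λ = h/p = 6.626 × 10⁻³⁴ / 2.025 × 10⁻²² = 3.27 × 10⁻¹² m = 3270 fm.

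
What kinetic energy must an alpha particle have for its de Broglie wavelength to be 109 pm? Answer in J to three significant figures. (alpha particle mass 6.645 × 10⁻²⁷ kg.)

p = h/λ = 6.626 × 10⁻³⁴ / 1.090 × 10⁻¹⁰ = 6.079 × 10⁻²⁴ kg·m/s.
KE = p²/(2m) = (6.079 × 10⁻²⁴)² / (2 × 6.645 × 10⁻²⁷) = 2.781 × 10⁻²¹ J = 2.78 × 10⁻²¹ J.

KE = 2.78 × 10⁻²¹ J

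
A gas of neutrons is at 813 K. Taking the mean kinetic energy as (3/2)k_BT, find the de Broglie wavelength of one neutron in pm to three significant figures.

KE = (3/2)k_BT = 1.5 × 1.381 × 10⁻²³ × 813 = 1.684 × 10⁻²⁰ J.
p = √(2mKE) = √(2 × 1.675 × 10⁻²⁷ × 1.684 × 10⁻²⁰) = 7.511 × 10⁻²⁴ kg·m/s.
λ = h/p = 8.82 × 10⁻¹¹ m = 88.2 pm.

λ = 88.2 pm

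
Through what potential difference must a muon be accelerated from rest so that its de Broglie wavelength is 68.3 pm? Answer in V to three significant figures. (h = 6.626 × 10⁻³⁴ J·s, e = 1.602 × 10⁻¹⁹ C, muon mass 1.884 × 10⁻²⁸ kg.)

p = h/λ = 6.626 × 10⁻³⁴ / 6.830 × 10⁻¹¹ = 9.701 × 10⁻²⁴ kg·m/s.
KE = p²/(2m) = 2.498 × 10⁻¹⁹ J.
V = KE/e = 2.498 × 10⁻¹⁹ / (1.602 × 10⁻¹⁹) = 1.56 V.

V = 1.56 V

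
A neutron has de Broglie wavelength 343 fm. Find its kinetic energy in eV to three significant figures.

KE = 6950 eV

p = h/λ = 6.626 × 10⁻³⁴ / 3.430 × 10⁻¹³ = 1.932 × 10⁻²¹ kg·m/s.
KE = p²/(2m) = (1.932 × 10⁻²¹)² / (2 × 1.675 × 10⁻²⁷) = 1.114 × 10⁻¹⁵ J = 6950 eV.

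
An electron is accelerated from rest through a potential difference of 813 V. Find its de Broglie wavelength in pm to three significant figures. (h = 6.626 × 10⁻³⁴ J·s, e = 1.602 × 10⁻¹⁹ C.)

KE = eV = 1.602 × 10⁻¹⁹ × 813.0 = 1.302 × 10⁻¹⁶ J.
p = √(2mKE) = √(2 × 9.109 × 10⁻³¹ × 1.302 × 10⁻¹⁶) = 1.540 × 10⁻²³ kg·m/s.
λ = h/p = 6.626 × 10⁻³⁴ / 1.540 × 10⁻²³ = 4.30 × 10⁻¹¹ m = 43.0 pm.

λ = 43.0 pm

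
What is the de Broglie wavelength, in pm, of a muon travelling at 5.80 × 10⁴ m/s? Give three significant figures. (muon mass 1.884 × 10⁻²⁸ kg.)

p = mv = 1.884 × 10⁻²⁸ × 5.80 × 10⁴ = 1.093 × 10⁻²³ kg·m/s.
λ = h/p = 6.626 × 10⁻³⁴ / 1.093 × 10⁻²³ = 6.06 × 10⁻¹¹ m = 60.6 pm.

λ = 60.6 pm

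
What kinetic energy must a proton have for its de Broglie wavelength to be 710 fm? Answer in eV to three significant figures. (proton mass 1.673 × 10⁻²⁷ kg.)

p = h/λ = 6.626 × 10⁻³⁴ / 7.100 × 10⁻¹³ = 9.332 × 10⁻²² kg·m/s.
KE = p²/(2m) = (9.332 × 10⁻²²)² / (2 × 1.673 × 10⁻²⁷) = 2.603 × 10⁻¹⁶ J = 1620 eV.

KE = 1620 eV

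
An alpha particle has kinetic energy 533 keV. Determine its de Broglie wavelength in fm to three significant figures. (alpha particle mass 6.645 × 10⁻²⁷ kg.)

λ = 19.7 fm

KE = 533 keV = 8.539 × 10⁻¹⁴ J.
p = √(2mKE) = √(2 × 6.645 × 10⁻²⁷ × 8.539 × 10⁻¹⁴) = 3.369 × 10⁻²⁰ kg·m/s.
λ = h/p = 6.626 × 10⁻³⁴ / 3.369 × 10⁻²⁰ = 1.97 × 10⁻¹⁴ m = 19.7 fm.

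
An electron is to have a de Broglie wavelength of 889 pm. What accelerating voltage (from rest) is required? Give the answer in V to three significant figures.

V = 1.90 V

p = h/λ = 6.626 × 10⁻³⁴ / 8.890 × 10⁻¹⁰ = 7.453 × 10⁻²⁵ kg·m/s.
KE = p²/(2m) = 3.049 × 10⁻¹⁹ J.
V = KE/e = 3.049 × 10⁻¹⁹ / (1.602 × 10⁻¹⁹) = 1.90 V.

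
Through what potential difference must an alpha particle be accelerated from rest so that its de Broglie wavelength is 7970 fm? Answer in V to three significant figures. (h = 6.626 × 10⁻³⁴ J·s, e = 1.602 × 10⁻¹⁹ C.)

V = 1.62 V

p = h/λ = 6.626 × 10⁻³⁴ / 7.970 × 10⁻¹² = 8.314 × 10⁻²³ kg·m/s.
KE = p²/(2m) = 5.201 × 10⁻¹⁹ J.
V = KE/2e = 5.201 × 10⁻¹⁹ / (2 × 1.602 × 10⁻¹⁹) = 1.62 V.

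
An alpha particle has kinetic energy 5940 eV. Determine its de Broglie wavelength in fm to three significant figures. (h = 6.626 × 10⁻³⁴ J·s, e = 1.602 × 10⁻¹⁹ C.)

λ = 186 fm

KE = 5940 eV = 9.516 × 10⁻¹⁶ J.
p = √(2mKE) = √(2 × 6.645 × 10⁻²⁷ × 9.516 × 10⁻¹⁶) = 3.556 × 10⁻²¹ kg·m/s.
λ = h/p = 6.626 × 10⁻³⁴ / 3.556 × 10⁻²¹ = 1.86 × 10⁻¹³ m = 186 fm.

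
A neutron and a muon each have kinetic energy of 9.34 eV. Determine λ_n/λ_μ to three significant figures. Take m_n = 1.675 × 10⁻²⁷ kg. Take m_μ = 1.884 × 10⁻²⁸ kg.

At fixed KE, p = √(2mKE) so λ = h/p ∝ 1/√m.
λ_n/λ_μ = √(m_μ/m_n) = √(1.884 × 10⁻²⁸/1.675 × 10⁻²⁷) = √(0.1125) = 0.335.

λ_n/λ_μ = 0.335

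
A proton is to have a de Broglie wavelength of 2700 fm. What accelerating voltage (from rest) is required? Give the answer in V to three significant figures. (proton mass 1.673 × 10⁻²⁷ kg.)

V = 112 V

p = h/λ = 6.626 × 10⁻³⁴ / 2.700 × 10⁻¹² = 2.454 × 10⁻²² kg·m/s.
KE = p²/(2m) = 1.800 × 10⁻¹⁷ J.
V = KE/e = 1.800 × 10⁻¹⁷ / (1.602 × 10⁻¹⁹) = 112 V.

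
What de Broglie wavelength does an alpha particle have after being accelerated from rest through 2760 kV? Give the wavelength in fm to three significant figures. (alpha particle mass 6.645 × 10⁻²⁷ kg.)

λ = 6.11 fm

KE = 2eV = 2 × 1.602 × 10⁻¹⁹ × 2.760 × 10⁶ = 8.843 × 10⁻¹³ J.
p = √(2mKE) = √(2 × 6.645 × 10⁻²⁷ × 8.843 × 10⁻¹³) = 1.084 × 10⁻¹⁹ kg·m/s.
λ = h/p = 6.626 × 10⁻³⁴ / 1.084 × 10⁻¹⁹ = 6.11 × 10⁻¹⁵ m = 6.11 fm.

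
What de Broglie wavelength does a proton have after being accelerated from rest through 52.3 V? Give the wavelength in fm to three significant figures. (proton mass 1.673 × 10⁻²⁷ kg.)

λ = 3960 fm

KE = eV = 1.602 × 10⁻¹⁹ × 52.30 = 8.378 × 10⁻¹⁸ J.
p = √(2mKE) = √(2 × 1.673 × 10⁻²⁷ × 8.378 × 10⁻¹⁸) = 1.674 × 10⁻²² kg·m/s.
λ = h/p = 6.626 × 10⁻³⁴ / 1.674 × 10⁻²² = 3.96 × 10⁻¹² m = 3960 fm.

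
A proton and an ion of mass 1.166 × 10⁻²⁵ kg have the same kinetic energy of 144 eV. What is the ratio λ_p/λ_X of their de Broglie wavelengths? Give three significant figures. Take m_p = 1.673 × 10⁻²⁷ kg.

λ_p/λ_X = 8.35

At fixed KE, p = √(2mKE) so λ = h/p ∝ 1/√m.
λ_p/λ_X = √(m_X/m_p) = √(1.166 × 10⁻²⁵/1.673 × 10⁻²⁷) = √(69.70) = 8.35.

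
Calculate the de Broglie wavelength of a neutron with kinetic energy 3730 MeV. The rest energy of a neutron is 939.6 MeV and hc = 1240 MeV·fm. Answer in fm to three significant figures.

Total energy E = KE + m₀c² = 3730 + 939.6 = 4669.6 MeV.
(pc)² = E² − (m₀c²)² = (4669.6)² − (939.6)² = 2.092 × 10⁷ MeV², so pc = 4574 MeV.
λ = hc/(pc) = 1240 MeV·fm / 4574 MeV = 0.271 fm.

λ = 0.271 fm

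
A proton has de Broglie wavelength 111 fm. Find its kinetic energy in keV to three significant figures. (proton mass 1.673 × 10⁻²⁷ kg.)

p = h/λ = 6.626 × 10⁻³⁴ / 1.110 × 10⁻¹³ = 5.969 × 10⁻²¹ kg·m/s.
KE = p²/(2m) = (5.969 × 10⁻²¹)² / (2 × 1.673 × 10⁻²⁷) = 1.065 × 10⁻¹⁴ J = 66.5 keV.

KE = 66.5 keV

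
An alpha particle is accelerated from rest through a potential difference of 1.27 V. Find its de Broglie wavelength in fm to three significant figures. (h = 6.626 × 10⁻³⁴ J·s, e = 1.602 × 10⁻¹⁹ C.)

KE = 2eV = 2 × 1.602 × 10⁻¹⁹ × 1.270 = 4.069 × 10⁻¹⁹ J.
p = √(2mKE) = √(2 × 6.645 × 10⁻²⁷ × 4.069 × 10⁻¹⁹) = 7.354 × 10⁻²³ kg·m/s.
λ = h/p = 6.626 × 10⁻³⁴ / 7.354 × 10⁻²³ = 9.01 × 10⁻¹² m = 9010 fm.

λ = 9010 fm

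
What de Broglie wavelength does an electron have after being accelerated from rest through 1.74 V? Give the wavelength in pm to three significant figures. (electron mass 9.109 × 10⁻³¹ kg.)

λ = 930 pm

KE = eV = 1.602 × 10⁻¹⁹ × 1.740 = 2.787 × 10⁻¹⁹ J.
p = √(2mKE) = √(2 × 9.109 × 10⁻³¹ × 2.787 × 10⁻¹⁹) = 7.126 × 10⁻²⁵ kg·m/s.
λ = h/p = 6.626 × 10⁻³⁴ / 7.126 × 10⁻²⁵ = 9.30 × 10⁻¹⁰ m = 930 pm.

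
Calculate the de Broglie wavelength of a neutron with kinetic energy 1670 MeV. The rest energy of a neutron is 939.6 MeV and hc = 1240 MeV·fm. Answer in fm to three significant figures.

Total energy E = KE + m₀c² = 1670 + 939.6 = 2609.6 MeV.
(pc)² = E² − (m₀c²)² = (2609.6)² − (939.6)² = 5.927 × 10⁶ MeV², so pc = 2435 MeV.
λ = hc/(pc) = 1240 MeV·fm / 2435 MeV = 0.509 fm.

λ = 0.509 fm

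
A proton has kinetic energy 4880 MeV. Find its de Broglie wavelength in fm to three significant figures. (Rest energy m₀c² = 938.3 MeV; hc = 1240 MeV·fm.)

Total energy E = KE + m₀c² = 4880 + 938.3 = 5818.3 MeV.
(pc)² = E² − (m₀c²)² = (5818.3)² − (938.3)² = 3.297 × 10⁷ MeV², so pc = 5742 MeV.
λ = hc/(pc) = 1240 MeV·fm / 5742 MeV = 0.216 fm.

λ = 0.216 fm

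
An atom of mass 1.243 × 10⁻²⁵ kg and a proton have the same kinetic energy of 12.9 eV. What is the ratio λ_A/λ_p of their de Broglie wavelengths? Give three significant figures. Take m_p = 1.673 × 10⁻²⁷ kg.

At fixed KE, p = √(2mKE) so λ = h/p ∝ 1/√m.
λ_A/λ_p = √(m_p/m_A) = √(1.673 × 10⁻²⁷/1.243 × 10⁻²⁵) = √(0.01346) = 0.116.

λ_A/λ_p = 0.116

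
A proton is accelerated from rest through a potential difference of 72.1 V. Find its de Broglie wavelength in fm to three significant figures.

λ = 3370 fm

KE = eV = 1.602 × 10⁻¹⁹ × 72.10 = 1.155 × 10⁻¹⁷ J.
p = √(2mKE) = √(2 × 1.673 × 10⁻²⁷ × 1.155 × 10⁻¹⁷) = 1.966 × 10⁻²² kg·m/s.
λ = h/p = 6.626 × 10⁻³⁴ / 1.966 × 10⁻²² = 3.37 × 10⁻¹² m = 3370 fm.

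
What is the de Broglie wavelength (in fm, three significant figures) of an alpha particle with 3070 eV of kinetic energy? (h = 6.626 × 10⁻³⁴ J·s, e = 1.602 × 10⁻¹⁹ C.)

λ = 259 fm

KE = 3070 eV = 4.918 × 10⁻¹⁶ J.
p = √(2mKE) = √(2 × 6.645 × 10⁻²⁷ × 4.918 × 10⁻¹⁶) = 2.557 × 10⁻²¹ kg·m/s.
λ = h/p = 6.626 × 10⁻³⁴ / 2.557 × 10⁻²¹ = 2.59 × 10⁻¹³ m = 259 fm.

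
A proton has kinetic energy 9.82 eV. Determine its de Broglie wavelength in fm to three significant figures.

KE = 9.82 eV = 1.573 × 10⁻¹⁸ J.
p = √(2mKE) = √(2 × 1.673 × 10⁻²⁷ × 1.573 × 10⁻¹⁸) = 7.255 × 10⁻²³ kg·m/s.
λ = h/p = 6.626 × 10⁻³⁴ / 7.255 × 10⁻²³ = 9.13 × 10⁻¹² m = 9130 fm.

λ = 9130 fm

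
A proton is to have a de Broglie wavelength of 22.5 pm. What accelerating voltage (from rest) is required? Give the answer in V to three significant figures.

V = 1.62 V

p = h/λ = 6.626 × 10⁻³⁴ / 2.250 × 10⁻¹¹ = 2.945 × 10⁻²³ kg·m/s.
KE = p²/(2m) = 2.592 × 10⁻¹⁹ J.
V = KE/e = 2.592 × 10⁻¹⁹ / (1.602 × 10⁻¹⁹) = 1.62 V.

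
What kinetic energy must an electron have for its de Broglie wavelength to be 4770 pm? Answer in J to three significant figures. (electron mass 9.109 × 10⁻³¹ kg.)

KE = 1.06 × 10⁻²⁰ J

p = h/λ = 6.626 × 10⁻³⁴ / 4.770 × 10⁻⁹ = 1.389 × 10⁻²⁵ kg·m/s.
KE = p²/(2m) = (1.389 × 10⁻²⁵)² / (2 × 9.109 × 10⁻³¹) = 1.059 × 10⁻²⁰ J = 1.06 × 10⁻²⁰ J.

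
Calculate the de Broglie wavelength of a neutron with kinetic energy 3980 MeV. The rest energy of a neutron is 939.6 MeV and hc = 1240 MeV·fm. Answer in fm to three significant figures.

λ = 0.257 fm

Total energy E = KE + m₀c² = 3980 + 939.6 = 4919.6 MeV.
(pc)² = E² − (m₀c²)² = (4919.6)² − (939.6)² = 2.332 × 10⁷ MeV², so pc = 4829 MeV.
λ = hc/(pc) = 1240 MeV·fm / 4829 MeV = 0.257 fm.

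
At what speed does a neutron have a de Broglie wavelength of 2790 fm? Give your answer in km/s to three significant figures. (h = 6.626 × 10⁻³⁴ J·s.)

p = h/λ = 6.626 × 10⁻³⁴ / 2.790 × 10⁻¹² = 2.375 × 10⁻²² kg·m/s.
v = p/m = 2.375 × 10⁻²² / 1.675 × 10⁻²⁷ = 1.42 × 10⁵ m/s = 142 km/s.

v = 142 km/s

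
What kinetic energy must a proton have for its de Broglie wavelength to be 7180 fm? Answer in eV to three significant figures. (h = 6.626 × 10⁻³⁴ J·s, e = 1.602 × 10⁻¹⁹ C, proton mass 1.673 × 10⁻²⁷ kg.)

KE = 15.9 eV

p = h/λ = 6.626 × 10⁻³⁴ / 7.180 × 10⁻¹² = 9.228 × 10⁻²³ kg·m/s.
KE = p²/(2m) = (9.228 × 10⁻²³)² / (2 × 1.673 × 10⁻²⁷) = 2.545 × 10⁻¹⁸ J = 15.9 eV.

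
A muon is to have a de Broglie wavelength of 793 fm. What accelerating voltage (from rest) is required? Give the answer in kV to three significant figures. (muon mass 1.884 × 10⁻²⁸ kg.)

V = 11.6 kV

p = h/λ = 6.626 × 10⁻³⁴ / 7.930 × 10⁻¹³ = 8.356 × 10⁻²² kg·m/s.
KE = p²/(2m) = 1.853 × 10⁻¹⁵ J.
V = KE/e = 1.853 × 10⁻¹⁵ / (1.602 × 10⁻¹⁹) = 11.6 kV.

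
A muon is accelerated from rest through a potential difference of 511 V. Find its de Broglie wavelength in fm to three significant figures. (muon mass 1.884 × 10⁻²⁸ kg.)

λ = 3770 fm

KE = eV = 1.602 × 10⁻¹⁹ × 511.0 = 8.186 × 10⁻¹⁷ J.
p = √(2mKE) = √(2 × 1.884 × 10⁻²⁸ × 8.186 × 10⁻¹⁷) = 1.756 × 10⁻²² kg·m/s.
λ = h/p = 6.626 × 10⁻³⁴ / 1.756 × 10⁻²² = 3.77 × 10⁻¹² m = 3770 fm.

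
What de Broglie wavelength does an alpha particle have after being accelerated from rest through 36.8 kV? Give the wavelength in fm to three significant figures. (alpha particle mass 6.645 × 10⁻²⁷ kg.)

λ = 52.9 fm

KE = 2eV = 2 × 1.602 × 10⁻¹⁹ × 3.680 × 10⁴ = 1.179 × 10⁻¹⁴ J.
p = √(2mKE) = √(2 × 6.645 × 10⁻²⁷ × 1.179 × 10⁻¹⁴) = 1.252 × 10⁻²⁰ kg·m/s.
λ = h/p = 6.626 × 10⁻³⁴ / 1.252 × 10⁻²⁰ = 5.29 × 10⁻¹⁴ m = 52.9 fm.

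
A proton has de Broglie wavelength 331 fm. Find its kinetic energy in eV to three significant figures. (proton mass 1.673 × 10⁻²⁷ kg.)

KE = 7480 eV

p = h/λ = 6.626 × 10⁻³⁴ / 3.310 × 10⁻¹³ = 2.002 × 10⁻²¹ kg·m/s.
KE = p²/(2m) = (2.002 × 10⁻²¹)² / (2 × 1.673 × 10⁻²⁷) = 1.198 × 10⁻¹⁵ J = 7480 eV.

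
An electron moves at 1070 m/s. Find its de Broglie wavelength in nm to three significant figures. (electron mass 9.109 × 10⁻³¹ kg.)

λ = 680 nm

p = mv = 9.109 × 10⁻³¹ × 1070 = 9.747 × 10⁻²⁸ kg·m/s.
λ = h/p = 6.626 × 10⁻³⁴ / 9.747 × 10⁻²⁸ = 6.80 × 10⁻⁷ m = 680 nm.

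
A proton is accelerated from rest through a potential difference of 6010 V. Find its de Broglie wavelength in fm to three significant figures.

λ = 369 fm

KE = eV = 1.602 × 10⁻¹⁹ × 6010 = 9.628 × 10⁻¹⁶ J.
p = √(2mKE) = √(2 × 1.673 × 10⁻²⁷ × 9.628 × 10⁻¹⁶) = 1.795 × 10⁻²¹ kg·m/s.
λ = h/p = 6.626 × 10⁻³⁴ / 1.795 × 10⁻²¹ = 3.69 × 10⁻¹³ m = 369 fm.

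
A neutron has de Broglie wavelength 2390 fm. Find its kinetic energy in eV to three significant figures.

p = h/λ = 6.626 × 10⁻³⁴ / 2.390 × 10⁻¹² = 2.772 × 10⁻²² kg·m/s.
KE = p²/(2m) = (2.772 × 10⁻²²)² / (2 × 1.675 × 10⁻²⁷) = 2.294 × 10⁻¹⁷ J = 143 eV.

KE = 143 eV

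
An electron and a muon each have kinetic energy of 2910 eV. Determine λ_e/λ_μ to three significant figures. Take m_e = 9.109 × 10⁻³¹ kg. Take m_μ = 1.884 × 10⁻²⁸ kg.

At fixed KE, p = √(2mKE) so λ = h/p ∝ 1/√m.
λ_e/λ_μ = √(m_μ/m_e) = √(1.884 × 10⁻²⁸/9.109 × 10⁻³¹) = √(206.8) = 14.4.

λ_e/λ_μ = 14.4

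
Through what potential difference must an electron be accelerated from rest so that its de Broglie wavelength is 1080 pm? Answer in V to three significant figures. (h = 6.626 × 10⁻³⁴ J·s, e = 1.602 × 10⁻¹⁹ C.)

p = h/λ = 6.626 × 10⁻³⁴ / 1.080 × 10⁻⁹ = 6.135 × 10⁻²⁵ kg·m/s.
KE = p²/(2m) = 2.066 × 10⁻¹⁹ J.
V = KE/e = 2.066 × 10⁻¹⁹ / (1.602 × 10⁻¹⁹) = 1.29 V.

V = 1.29 V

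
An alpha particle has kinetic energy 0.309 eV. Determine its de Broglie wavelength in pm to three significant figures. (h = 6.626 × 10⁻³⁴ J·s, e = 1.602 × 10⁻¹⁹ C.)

λ = 25.8 pm

KE = 0.309 eV = 4.950 × 10⁻²⁰ J.
p = √(2mKE) = √(2 × 6.645 × 10⁻²⁷ × 4.950 × 10⁻²⁰) = 2.565 × 10⁻²³ kg·m/s.
λ = h/p = 6.626 × 10⁻³⁴ / 2.565 × 10⁻²³ = 2.58 × 10⁻¹¹ m = 25.8 pm.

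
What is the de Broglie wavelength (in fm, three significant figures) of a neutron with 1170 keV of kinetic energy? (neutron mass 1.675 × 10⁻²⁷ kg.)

KE = 1170 keV = 1.874 × 10⁻¹³ J.
p = √(2mKE) = √(2 × 1.675 × 10⁻²⁷ × 1.874 × 10⁻¹³) = 2.506 × 10⁻²⁰ kg·m/s.
λ = h/p = 6.626 × 10⁻³⁴ / 2.506 × 10⁻²⁰ = 2.64 × 10⁻¹⁴ m = 26.4 fm.

λ = 26.4 fm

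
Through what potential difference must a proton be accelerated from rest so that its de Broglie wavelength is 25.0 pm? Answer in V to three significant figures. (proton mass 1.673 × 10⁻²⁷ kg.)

p = h/λ = 6.626 × 10⁻³⁴ / 2.500 × 10⁻¹¹ = 2.650 × 10⁻²³ kg·m/s.
KE = p²/(2m) = 2.099 × 10⁻¹⁹ J.
V = KE/e = 2.099 × 10⁻¹⁹ / (1.602 × 10⁻¹⁹) = 1.31 V.

V = 1.31 V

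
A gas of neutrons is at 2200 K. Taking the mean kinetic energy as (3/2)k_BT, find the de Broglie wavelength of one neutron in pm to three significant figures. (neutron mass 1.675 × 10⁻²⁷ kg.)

λ = 53.6 pm

KE = (3/2)k_BT = 1.5 × 1.381 × 10⁻²³ × 2200 = 4.557 × 10⁻²⁰ J.
p = √(2mKE) = √(2 × 1.675 × 10⁻²⁷ × 4.557 × 10⁻²⁰) = 1.236 × 10⁻²³ kg·m/s.
λ = h/p = 5.36 × 10⁻¹¹ m = 53.6 pm.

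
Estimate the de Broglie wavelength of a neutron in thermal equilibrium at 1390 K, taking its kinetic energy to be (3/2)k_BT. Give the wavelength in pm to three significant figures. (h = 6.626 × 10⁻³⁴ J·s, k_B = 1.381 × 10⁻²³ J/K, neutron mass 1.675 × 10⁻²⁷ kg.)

KE = (3/2)k_BT = 1.5 × 1.381 × 10⁻²³ × 1390 = 2.879 × 10⁻²⁰ J.
p = √(2mKE) = √(2 × 1.675 × 10⁻²⁷ × 2.879 × 10⁻²⁰) = 9.821 × 10⁻²⁴ kg·m/s.
λ = h/p = 6.75 × 10⁻¹¹ m = 67.5 pm.

λ = 67.5 pm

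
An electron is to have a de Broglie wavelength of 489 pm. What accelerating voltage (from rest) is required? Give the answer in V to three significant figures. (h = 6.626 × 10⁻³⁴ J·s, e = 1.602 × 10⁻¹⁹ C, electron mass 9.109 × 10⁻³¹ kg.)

V = 6.29 V

p = h/λ = 6.626 × 10⁻³⁴ / 4.890 × 10⁻¹⁰ = 1.355 × 10⁻²⁴ kg·m/s.
KE = p²/(2m) = 1.008 × 10⁻¹⁸ J.
V = KE/e = 1.008 × 10⁻¹⁸ / (1.602 × 10⁻¹⁹) = 6.29 V.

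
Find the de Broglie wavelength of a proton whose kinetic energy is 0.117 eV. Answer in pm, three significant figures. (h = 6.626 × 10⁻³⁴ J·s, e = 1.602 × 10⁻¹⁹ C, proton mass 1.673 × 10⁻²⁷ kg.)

λ = 83.7 pm

KE = 0.117 eV = 1.874 × 10⁻²⁰ J.
p = √(2mKE) = √(2 × 1.673 × 10⁻²⁷ × 1.874 × 10⁻²⁰) = 7.919 × 10⁻²⁴ kg·m/s.
λ = h/p = 6.626 × 10⁻³⁴ / 7.919 × 10⁻²⁴ = 8.37 × 10⁻¹¹ m = 83.7 pm.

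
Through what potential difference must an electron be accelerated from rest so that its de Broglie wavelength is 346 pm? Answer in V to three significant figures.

V = 12.6 V

p = h/λ = 6.626 × 10⁻³⁴ / 3.460 × 10⁻¹⁰ = 1.915 × 10⁻²⁴ kg·m/s.
KE = p²/(2m) = 2.013 × 10⁻¹⁸ J.
V = KE/e = 2.013 × 10⁻¹⁸ / (1.602 × 10⁻¹⁹) = 12.6 V.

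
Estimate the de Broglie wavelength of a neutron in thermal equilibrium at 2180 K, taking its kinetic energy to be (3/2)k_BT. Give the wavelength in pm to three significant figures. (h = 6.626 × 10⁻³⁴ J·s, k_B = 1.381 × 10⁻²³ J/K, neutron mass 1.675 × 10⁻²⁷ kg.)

KE = (3/2)k_BT = 1.5 × 1.381 × 10⁻²³ × 2180 = 4.516 × 10⁻²⁰ J.
p = √(2mKE) = √(2 × 1.675 × 10⁻²⁷ × 4.516 × 10⁻²⁰) = 1.230 × 10⁻²³ kg·m/s.
λ = h/p = 5.39 × 10⁻¹¹ m = 53.9 pm.

λ = 53.9 pm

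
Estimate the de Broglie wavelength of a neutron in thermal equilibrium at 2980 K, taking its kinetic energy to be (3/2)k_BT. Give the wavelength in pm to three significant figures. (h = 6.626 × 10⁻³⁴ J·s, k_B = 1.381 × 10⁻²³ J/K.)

λ = 46.1 pm

KE = (3/2)k_BT = 1.5 × 1.381 × 10⁻²³ × 2980 = 6.173 × 10⁻²⁰ J.
p = √(2mKE) = √(2 × 1.675 × 10⁻²⁷ × 6.173 × 10⁻²⁰) = 1.438 × 10⁻²³ kg·m/s.
λ = h/p = 4.61 × 10⁻¹¹ m = 46.1 pm.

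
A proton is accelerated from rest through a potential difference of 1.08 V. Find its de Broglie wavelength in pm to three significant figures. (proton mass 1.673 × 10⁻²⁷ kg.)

KE = eV = 1.602 × 10⁻¹⁹ × 1.080 = 1.730 × 10⁻¹⁹ J.
p = √(2mKE) = √(2 × 1.673 × 10⁻²⁷ × 1.730 × 10⁻¹⁹) = 2.406 × 10⁻²³ kg·m/s.
λ = h/p = 6.626 × 10⁻³⁴ / 2.406 × 10⁻²³ = 2.75 × 10⁻¹¹ m = 27.5 pm.

λ = 27.5 pm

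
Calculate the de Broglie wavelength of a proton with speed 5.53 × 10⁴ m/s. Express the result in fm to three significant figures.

λ = 7160 fm

p = mv = 1.673 × 10⁻²⁷ × 5.53 × 10⁴ = 9.252 × 10⁻²³ kg·m/s.
λ = h/p = 6.626 × 10⁻³⁴ / 9.252 × 10⁻²³ = 7.16 × 10⁻¹² m = 7160 fm.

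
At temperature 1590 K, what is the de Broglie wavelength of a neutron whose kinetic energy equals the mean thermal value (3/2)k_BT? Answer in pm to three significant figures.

λ = 63.1 pm

KE = (3/2)k_BT = 1.5 × 1.381 × 10⁻²³ × 1590 = 3.294 × 10⁻²⁰ J.
p = √(2mKE) = √(2 × 1.675 × 10⁻²⁷ × 3.294 × 10⁻²⁰) = 1.050 × 10⁻²³ kg·m/s.
λ = h/p = 6.31 × 10⁻¹¹ m = 63.1 pm.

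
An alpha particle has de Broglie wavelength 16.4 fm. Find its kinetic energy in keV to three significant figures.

p = h/λ = 6.626 × 10⁻³⁴ / 1.640 × 10⁻¹⁴ = 4.040 × 10⁻²⁰ kg·m/s.
KE = p²/(2m) = (4.040 × 10⁻²⁰)² / (2 × 6.645 × 10⁻²⁷) = 1.228 × 10⁻¹³ J = 767 keV.

KE = 767 keV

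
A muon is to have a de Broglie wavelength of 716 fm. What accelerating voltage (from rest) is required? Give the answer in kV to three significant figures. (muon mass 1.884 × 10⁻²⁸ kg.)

p = h/λ = 6.626 × 10⁻³⁴ / 7.160 × 10⁻¹³ = 9.254 × 10⁻²² kg·m/s.
KE = p²/(2m) = 2.273 × 10⁻¹⁵ J.
V = KE/e = 2.273 × 10⁻¹⁵ / (1.602 × 10⁻¹⁹) = 14.2 kV.

V = 14.2 kV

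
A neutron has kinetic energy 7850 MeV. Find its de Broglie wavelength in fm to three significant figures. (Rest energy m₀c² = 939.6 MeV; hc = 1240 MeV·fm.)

λ = 0.142 fm

Total energy E = KE + m₀c² = 7850 + 939.6 = 8789.6 MeV.
(pc)² = E² − (m₀c²)² = (8789.6)² − (939.6)² = 7.637 × 10⁷ MeV², so pc = 8739 MeV.
λ = hc/(pc) = 1240 MeV·fm / 8739 MeV = 0.142 fm.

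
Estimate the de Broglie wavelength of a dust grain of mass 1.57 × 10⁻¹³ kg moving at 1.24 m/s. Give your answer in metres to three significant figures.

λ = 3.40 × 10⁻²¹ m

p = mv = 1.57 × 10⁻¹³ × 1.24 = 1.947 × 10⁻¹³ kg·m/s.
λ = h/p = 6.626 × 10⁻³⁴ / 1.947 × 10⁻¹³ = 3.40 × 10⁻²¹ m.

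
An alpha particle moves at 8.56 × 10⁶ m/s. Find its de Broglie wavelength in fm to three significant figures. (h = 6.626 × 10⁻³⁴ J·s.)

p = mv = 6.645 × 10⁻²⁷ × 8.56 × 10⁶ = 5.688 × 10⁻²⁰ kg·m/s.
λ = h/p = 6.626 × 10⁻³⁴ / 5.688 × 10⁻²⁰ = 1.16 × 10⁻¹⁴ m = 11.6 fm.

λ = 11.6 fm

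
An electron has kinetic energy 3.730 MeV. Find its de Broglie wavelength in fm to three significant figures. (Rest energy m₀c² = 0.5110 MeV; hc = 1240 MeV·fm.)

Total energy E = KE + m₀c² = 3.730 + 0.5110 = 4.2410 MeV.
(pc)² = E² − (m₀c²)² = (4.2410)² − (0.5110)² = 17.72 MeV², so pc = 4.210 MeV.
λ = hc/(pc) = 1240 MeV·fm / 4.210 MeV = 295 fm.

λ = 295 fm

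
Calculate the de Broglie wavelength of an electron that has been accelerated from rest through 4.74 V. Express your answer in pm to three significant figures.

λ = 563 pm

KE = eV = 1.602 × 10⁻¹⁹ × 4.740 = 7.593 × 10⁻¹⁹ J.
p = √(2mKE) = √(2 × 9.109 × 10⁻³¹ × 7.593 × 10⁻¹⁹) = 1.176 × 10⁻²⁴ kg·m/s.
λ = h/p = 6.626 × 10⁻³⁴ / 1.176 × 10⁻²⁴ = 5.63 × 10⁻¹⁰ m = 563 pm.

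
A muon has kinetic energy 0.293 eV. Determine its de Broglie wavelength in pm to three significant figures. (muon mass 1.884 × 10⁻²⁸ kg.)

λ = 158 pm

KE = 0.293 eV = 4.694 × 10⁻²⁰ J.
p = √(2mKE) = √(2 × 1.884 × 10⁻²⁸ × 4.694 × 10⁻²⁰) = 4.206 × 10⁻²⁴ kg·m/s.
λ = h/p = 6.626 × 10⁻³⁴ / 4.206 × 10⁻²⁴ = 1.58 × 10⁻¹⁰ m = 158 pm.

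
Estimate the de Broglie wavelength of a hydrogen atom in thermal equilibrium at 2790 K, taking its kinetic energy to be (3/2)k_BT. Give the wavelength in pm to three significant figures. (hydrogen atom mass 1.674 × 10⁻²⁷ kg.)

KE = (3/2)k_BT = 1.5 × 1.381 × 10⁻²³ × 2790 = 5.779 × 10⁻²⁰ J.
p = √(2mKE) = √(2 × 1.674 × 10⁻²⁷ × 5.779 × 10⁻²⁰) = 1.391 × 10⁻²³ kg·m/s.
λ = h/p = 4.76 × 10⁻¹¹ m = 47.6 pm.

λ = 47.6 pm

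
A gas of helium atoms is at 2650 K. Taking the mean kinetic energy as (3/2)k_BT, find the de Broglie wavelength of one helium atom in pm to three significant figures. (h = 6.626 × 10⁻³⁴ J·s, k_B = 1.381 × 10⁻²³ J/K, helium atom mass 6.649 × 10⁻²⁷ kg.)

KE = (3/2)k_BT = 1.5 × 1.381 × 10⁻²³ × 2650 = 5.489 × 10⁻²⁰ J.
p = √(2mKE) = √(2 × 6.649 × 10⁻²⁷ × 5.489 × 10⁻²⁰) = 2.702 × 10⁻²³ kg·m/s.
λ = h/p = 2.45 × 10⁻¹¹ m = 24.5 pm.

λ = 24.5 pm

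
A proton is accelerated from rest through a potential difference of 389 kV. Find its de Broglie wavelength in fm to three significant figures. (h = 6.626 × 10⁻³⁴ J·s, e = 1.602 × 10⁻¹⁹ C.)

λ = 45.9 fm

KE = eV = 1.602 × 10⁻¹⁹ × 3.890 × 10⁵ = 6.232 × 10⁻¹⁴ J.
p = √(2mKE) = √(2 × 1.673 × 10⁻²⁷ × 6.232 × 10⁻¹⁴) = 1.444 × 10⁻²⁰ kg·m/s.
λ = h/p = 6.626 × 10⁻³⁴ / 1.444 × 10⁻²⁰ = 4.59 × 10⁻¹⁴ m = 45.9 fm.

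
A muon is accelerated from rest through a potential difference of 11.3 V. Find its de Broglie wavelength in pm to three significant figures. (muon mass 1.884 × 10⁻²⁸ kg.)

KE = eV = 1.602 × 10⁻¹⁹ × 11.30 = 1.810 × 10⁻¹⁸ J.
p = √(2mKE) = √(2 × 1.884 × 10⁻²⁸ × 1.810 × 10⁻¹⁸) = 2.612 × 10⁻²³ kg·m/s.
λ = h/p = 6.626 × 10⁻³⁴ / 2.612 × 10⁻²³ = 2.54 × 10⁻¹¹ m = 25.4 pm.

λ = 25.4 pm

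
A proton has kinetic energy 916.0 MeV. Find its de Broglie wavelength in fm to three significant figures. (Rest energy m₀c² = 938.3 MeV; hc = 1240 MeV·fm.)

λ = 0.775 fm

Total energy E = KE + m₀c² = 916.0 + 938.3 = 1854.3 MeV.
(pc)² = E² − (m₀c²)² = (1854.3)² − (938.3)² = 2.558 × 10⁶ MeV², so pc = 1599 MeV.
λ = hc/(pc) = 1240 MeV·fm / 1599 MeV = 0.775 fm.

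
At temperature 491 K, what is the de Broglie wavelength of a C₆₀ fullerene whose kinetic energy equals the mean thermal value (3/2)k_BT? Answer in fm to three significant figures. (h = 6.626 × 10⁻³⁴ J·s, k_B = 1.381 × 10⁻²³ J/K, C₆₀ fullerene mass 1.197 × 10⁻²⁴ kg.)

KE = (3/2)k_BT = 1.5 × 1.381 × 10⁻²³ × 491 = 1.017 × 10⁻²⁰ J.
p = √(2mKE) = √(2 × 1.197 × 10⁻²⁴ × 1.017 × 10⁻²⁰) = 1.560 × 10⁻²² kg·m/s.
λ = h/p = 4.25 × 10⁻¹² m = 4250 fm.

λ = 4250 fm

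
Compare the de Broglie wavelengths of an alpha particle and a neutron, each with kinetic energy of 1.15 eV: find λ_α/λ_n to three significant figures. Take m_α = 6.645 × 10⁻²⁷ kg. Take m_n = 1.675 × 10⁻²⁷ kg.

λ_α/λ_n = 0.502

At fixed KE, p = √(2mKE) so λ = h/p ∝ 1/√m.
λ_α/λ_n = √(m_n/m_α) = √(1.675 × 10⁻²⁷/6.645 × 10⁻²⁷) = √(0.2521) = 0.502.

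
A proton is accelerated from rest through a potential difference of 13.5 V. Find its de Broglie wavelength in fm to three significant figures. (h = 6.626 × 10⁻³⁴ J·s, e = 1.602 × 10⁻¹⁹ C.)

KE = eV = 1.602 × 10⁻¹⁹ × 13.50 = 2.163 × 10⁻¹⁸ J.
p = √(2mKE) = √(2 × 1.673 × 10⁻²⁷ × 2.163 × 10⁻¹⁸) = 8.507 × 10⁻²³ kg·m/s.
λ = h/p = 6.626 × 10⁻³⁴ / 8.507 × 10⁻²³ = 7.79 × 10⁻¹² m = 7790 fm.

λ = 7790 fm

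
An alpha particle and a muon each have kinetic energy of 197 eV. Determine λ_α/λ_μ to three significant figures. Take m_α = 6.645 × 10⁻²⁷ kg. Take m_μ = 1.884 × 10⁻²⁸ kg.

At fixed KE, p = √(2mKE) so λ = h/p ∝ 1/√m.
λ_α/λ_μ = √(m_μ/m_α) = √(1.884 × 10⁻²⁸/6.645 × 10⁻²⁷) = √(0.02835) = 0.168.

λ_α/λ_μ = 0.168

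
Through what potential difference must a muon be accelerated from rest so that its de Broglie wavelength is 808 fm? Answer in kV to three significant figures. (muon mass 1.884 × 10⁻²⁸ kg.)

V = 11.1 kV

p = h/λ = 6.626 × 10⁻³⁴ / 8.080 × 10⁻¹³ = 8.200 × 10⁻²² kg·m/s.
KE = p²/(2m) = 1.785 × 10⁻¹⁵ J.
V = KE/e = 1.785 × 10⁻¹⁵ / (1.602 × 10⁻¹⁹) = 11.1 kV.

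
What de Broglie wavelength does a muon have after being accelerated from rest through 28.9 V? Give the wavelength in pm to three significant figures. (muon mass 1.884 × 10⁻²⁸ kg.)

KE = eV = 1.602 × 10⁻¹⁹ × 28.90 = 4.630 × 10⁻¹⁸ J.
p = √(2mKE) = √(2 × 1.884 × 10⁻²⁸ × 4.630 × 10⁻¹⁸) = 4.177 × 10⁻²³ kg·m/s.
λ = h/p = 6.626 × 10⁻³⁴ / 4.177 × 10⁻²³ = 1.59 × 10⁻¹¹ m = 15.9 pm.

λ = 15.9 pm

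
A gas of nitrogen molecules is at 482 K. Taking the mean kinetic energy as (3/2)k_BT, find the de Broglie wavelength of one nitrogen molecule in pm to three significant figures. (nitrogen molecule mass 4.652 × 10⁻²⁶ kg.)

λ = 21.7 pm

KE = (3/2)k_BT = 1.5 × 1.381 × 10⁻²³ × 482 = 9.985 × 10⁻²¹ J.
p = √(2mKE) = √(2 × 4.652 × 10⁻²⁶ × 9.985 × 10⁻²¹) = 3.048 × 10⁻²³ kg·m/s.
λ = h/p = 2.17 × 10⁻¹¹ m = 21.7 pm.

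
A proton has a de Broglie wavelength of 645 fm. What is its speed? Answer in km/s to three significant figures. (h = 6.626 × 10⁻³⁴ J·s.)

p = h/λ = 6.626 × 10⁻³⁴ / 6.450 × 10⁻¹³ = 1.027 × 10⁻²¹ kg·m/s.
v = p/m = 1.027 × 10⁻²¹ / 1.673 × 10⁻²⁷ = 6.14 × 10⁵ m/s = 614 km/s.

v = 614 km/s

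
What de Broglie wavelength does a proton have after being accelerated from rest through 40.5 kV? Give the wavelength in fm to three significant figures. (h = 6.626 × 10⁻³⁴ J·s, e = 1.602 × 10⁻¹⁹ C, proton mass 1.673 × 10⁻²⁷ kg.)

KE = eV = 1.602 × 10⁻¹⁹ × 4.050 × 10⁴ = 6.488 × 10⁻¹⁵ J.
p = √(2mKE) = √(2 × 1.673 × 10⁻²⁷ × 6.488 × 10⁻¹⁵) = 4.659 × 10⁻²¹ kg·m/s.
λ = h/p = 6.626 × 10⁻³⁴ / 4.659 × 10⁻²¹ = 1.42 × 10⁻¹³ m = 142 fm.

λ = 142 fm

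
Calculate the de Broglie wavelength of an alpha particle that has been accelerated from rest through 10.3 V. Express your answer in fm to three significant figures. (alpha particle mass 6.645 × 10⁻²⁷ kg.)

KE = 2eV = 2 × 1.602 × 10⁻¹⁹ × 10.30 = 3.300 × 10⁻¹⁸ J.
p = √(2mKE) = √(2 × 6.645 × 10⁻²⁷ × 3.300 × 10⁻¹⁸) = 2.094 × 10⁻²² kg·m/s.
λ = h/p = 6.626 × 10⁻³⁴ / 2.094 × 10⁻²² = 3.16 × 10⁻¹² m = 3160 fm.

λ = 3160 fm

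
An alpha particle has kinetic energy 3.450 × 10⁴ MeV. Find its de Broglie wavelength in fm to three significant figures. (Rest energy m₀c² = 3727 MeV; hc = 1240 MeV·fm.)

Total energy E = KE + m₀c² = 3.450 × 10⁴ + 3727 = 38227 MeV.
(pc)² = E² − (m₀c²)² = (38227)² − (3727)² = 1.447 × 10⁹ MeV², so pc = 3.804 × 10⁴ MeV.
λ = hc/(pc) = 1240 MeV·fm / 3.804 × 10⁴ MeV = 0.0326 fm.

λ = 0.0326 fm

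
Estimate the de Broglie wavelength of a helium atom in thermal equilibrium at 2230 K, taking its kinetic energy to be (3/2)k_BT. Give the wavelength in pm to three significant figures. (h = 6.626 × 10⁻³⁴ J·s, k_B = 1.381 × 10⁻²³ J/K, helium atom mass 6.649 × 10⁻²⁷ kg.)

λ = 26.7 pm

KE = (3/2)k_BT = 1.5 × 1.381 × 10⁻²³ × 2230 = 4.619 × 10⁻²⁰ J.
p = √(2mKE) = √(2 × 6.649 × 10⁻²⁷ × 4.619 × 10⁻²⁰) = 2.478 × 10⁻²³ kg·m/s.
λ = h/p = 2.67 × 10⁻¹¹ m = 26.7 pm.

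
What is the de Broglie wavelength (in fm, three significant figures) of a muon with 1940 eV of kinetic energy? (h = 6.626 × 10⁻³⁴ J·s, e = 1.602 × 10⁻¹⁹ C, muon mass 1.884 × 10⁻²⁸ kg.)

λ = 1940 fm

KE = 1940 eV = 3.108 × 10⁻¹⁶ J.
p = √(2mKE) = √(2 × 1.884 × 10⁻²⁸ × 3.108 × 10⁻¹⁶) = 3.422 × 10⁻²² kg·m/s.
λ = h/p = 6.626 × 10⁻³⁴ / 3.422 × 10⁻²² = 1.94 × 10⁻¹² m = 1940 fm.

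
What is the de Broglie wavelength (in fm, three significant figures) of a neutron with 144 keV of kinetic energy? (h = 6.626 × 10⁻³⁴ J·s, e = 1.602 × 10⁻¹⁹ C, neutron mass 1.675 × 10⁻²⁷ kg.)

λ = 75.4 fm

KE = 144 keV = 2.307 × 10⁻¹⁴ J.
p = √(2mKE) = √(2 × 1.675 × 10⁻²⁷ × 2.307 × 10⁻¹⁴) = 8.791 × 10⁻²¹ kg·m/s.
λ = h/p = 6.626 × 10⁻³⁴ / 8.791 × 10⁻²¹ = 7.54 × 10⁻¹⁴ m = 75.4 fm.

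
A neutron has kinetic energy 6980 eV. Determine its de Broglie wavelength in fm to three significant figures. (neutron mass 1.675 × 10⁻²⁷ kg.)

KE = 6980 eV = 1.118 × 10⁻¹⁵ J.
p = √(2mKE) = √(2 × 1.675 × 10⁻²⁷ × 1.118 × 10⁻¹⁵) = 1.935 × 10⁻²¹ kg·m/s.
λ = h/p = 6.626 × 10⁻³⁴ / 1.935 × 10⁻²¹ = 3.42 × 10⁻¹³ m = 342 fm.

λ = 342 fm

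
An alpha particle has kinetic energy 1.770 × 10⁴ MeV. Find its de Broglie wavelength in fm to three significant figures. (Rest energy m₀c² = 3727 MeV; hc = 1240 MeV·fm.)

Total energy E = KE + m₀c² = 1.770 × 10⁴ + 3727 = 21427 MeV.
(pc)² = E² − (m₀c²)² = (21427)² − (3727)² = 4.452 × 10⁸ MeV², so pc = 2.110 × 10⁴ MeV.
λ = hc/(pc) = 1240 MeV·fm / 2.110 × 10⁴ MeV = 0.0588 fm.

λ = 0.0588 fm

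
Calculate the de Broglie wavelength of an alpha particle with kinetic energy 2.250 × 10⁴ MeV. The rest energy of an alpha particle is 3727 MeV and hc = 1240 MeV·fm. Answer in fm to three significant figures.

Total energy E = KE + m₀c² = 2.250 × 10⁴ + 3727 = 26227 MeV.
(pc)² = E² − (m₀c²)² = (26227)² − (3727)² = 6.740 × 10⁸ MeV², so pc = 2.596 × 10⁴ MeV.
λ = hc/(pc) = 1240 MeV·fm / 2.596 × 10⁴ MeV = 0.0478 fm.

λ = 0.0478 fm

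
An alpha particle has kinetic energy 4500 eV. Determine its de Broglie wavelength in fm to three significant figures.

KE = 4500 eV = 7.209 × 10⁻¹⁶ J.
p = √(2mKE) = √(2 × 6.645 × 10⁻²⁷ × 7.209 × 10⁻¹⁶) = 3.095 × 10⁻²¹ kg·m/s.
λ = h/p = 6.626 × 10⁻³⁴ / 3.095 × 10⁻²¹ = 2.14 × 10⁻¹³ m = 214 fm.

λ = 214 fm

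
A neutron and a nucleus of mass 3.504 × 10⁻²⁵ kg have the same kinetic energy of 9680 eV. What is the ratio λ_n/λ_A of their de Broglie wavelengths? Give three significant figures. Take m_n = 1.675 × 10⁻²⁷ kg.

λ_n/λ_A = 14.5

At fixed KE, p = √(2mKE) so λ = h/p ∝ 1/√m.
λ_n/λ_A = √(m_A/m_n) = √(3.504 × 10⁻²⁵/1.675 × 10⁻²⁷) = √(209.2) = 14.5.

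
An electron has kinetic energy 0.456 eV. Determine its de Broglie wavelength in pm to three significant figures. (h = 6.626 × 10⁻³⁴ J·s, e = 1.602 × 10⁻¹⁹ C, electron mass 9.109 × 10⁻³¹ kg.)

KE = 0.456 eV = 7.305 × 10⁻²⁰ J.
p = √(2mKE) = √(2 × 9.109 × 10⁻³¹ × 7.305 × 10⁻²⁰) = 3.648 × 10⁻²⁵ kg·m/s.
λ = h/p = 6.626 × 10⁻³⁴ / 3.648 × 10⁻²⁵ = 1.82 × 10⁻⁹ m = 1820 pm.

λ = 1820 pm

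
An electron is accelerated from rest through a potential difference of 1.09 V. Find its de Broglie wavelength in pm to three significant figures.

KE = eV = 1.602 × 10⁻¹⁹ × 1.090 = 1.746 × 10⁻¹⁹ J.
p = √(2mKE) = √(2 × 9.109 × 10⁻³¹ × 1.746 × 10⁻¹⁹) = 5.640 × 10⁻²⁵ kg·m/s.
λ = h/p = 6.626 × 10⁻³⁴ / 5.640 × 10⁻²⁵ = 1.17 × 10⁻⁹ m = 1170 pm.

λ = 1170 pm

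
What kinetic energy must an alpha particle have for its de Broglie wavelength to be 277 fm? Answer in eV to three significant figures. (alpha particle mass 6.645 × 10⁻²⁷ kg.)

p = h/λ = 6.626 × 10⁻³⁴ / 2.770 × 10⁻¹³ = 2.392 × 10⁻²¹ kg·m/s.
KE = p²/(2m) = (2.392 × 10⁻²¹)² / (2 × 6.645 × 10⁻²⁷) = 4.305 × 10⁻¹⁶ J = 2690 eV.

KE = 2690 eV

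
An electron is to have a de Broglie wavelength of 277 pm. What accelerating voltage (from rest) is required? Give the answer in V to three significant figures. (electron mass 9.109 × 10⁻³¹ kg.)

V = 19.6 V

p = h/λ = 6.626 × 10⁻³⁴ / 2.770 × 10⁻¹⁰ = 2.392 × 10⁻²⁴ kg·m/s.
KE = p²/(2m) = 3.141 × 10⁻¹⁸ J.
V = KE/e = 3.141 × 10⁻¹⁸ / (1.602 × 10⁻¹⁹) = 19.6 V.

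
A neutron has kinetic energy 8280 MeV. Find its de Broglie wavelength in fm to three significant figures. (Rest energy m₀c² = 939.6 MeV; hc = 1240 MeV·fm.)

λ = 0.135 fm

Total energy E = KE + m₀c² = 8280 + 939.6 = 9219.6 MeV.
(pc)² = E² − (m₀c²)² = (9219.6)² − (939.6)² = 8.412 × 10⁷ MeV², so pc = 9172 MeV.
λ = hc/(pc) = 1240 MeV·fm / 9172 MeV = 0.135 fm.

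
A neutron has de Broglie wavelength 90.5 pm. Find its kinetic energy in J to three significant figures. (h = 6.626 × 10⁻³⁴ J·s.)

p = h/λ = 6.626 × 10⁻³⁴ / 9.050 × 10⁻¹¹ = 7.322 × 10⁻²⁴ kg·m/s.
KE = p²/(2m) = (7.322 × 10⁻²⁴)² / (2 × 1.675 × 10⁻²⁷) = 1.600 × 10⁻²⁰ J = 1.60 × 10⁻²⁰ J.

KE = 1.60 × 10⁻²⁰ J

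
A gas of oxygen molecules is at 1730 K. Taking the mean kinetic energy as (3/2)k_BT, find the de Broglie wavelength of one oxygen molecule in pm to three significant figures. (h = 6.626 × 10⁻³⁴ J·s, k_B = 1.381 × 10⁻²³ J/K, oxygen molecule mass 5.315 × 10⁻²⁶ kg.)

λ = 10.7 pm

KE = (3/2)k_BT = 1.5 × 1.381 × 10⁻²³ × 1730 = 3.584 × 10⁻²⁰ J.
p = √(2mKE) = √(2 × 5.315 × 10⁻²⁶ × 3.584 × 10⁻²⁰) = 6.172 × 10⁻²³ kg·m/s.
λ = h/p = 1.07 × 10⁻¹¹ m = 10.7 pm.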